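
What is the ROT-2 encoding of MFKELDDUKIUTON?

M(12): 12+2=14 → O
F(5): 5+2=7 → H
K(10): 10+2=12 → M
E(4): 4+2=6 → G
L(11): 11+2=13 → N
D(3): 3+2=5 → F
D(3): 3+2=5 → F
U(20): 20+2=22 → W
K(10): 10+2=12 → M
I(8): 8+2=10 → K
U(20): 20+2=22 → W
T(19): 19+2=21 → V
O(14): 14+2=16 → Q
N(13): 13+2=15 → P

OHMGNFFWMKWVQP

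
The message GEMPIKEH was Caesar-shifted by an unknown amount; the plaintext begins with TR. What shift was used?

13

From the crib: G(6)−T(19)=-13≡13, so the shift is 13.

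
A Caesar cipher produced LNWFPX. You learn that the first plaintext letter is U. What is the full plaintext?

UWFOYG

From the crib: L(11)−U(20)=-9≡17, so the shift is 17.
Subtract 17 from each ciphertext letter:
L(11): 11−17=-6≡20 → U
N(13): 13−17=-4≡22 → W
W(22): 22−17=5 → F
F(5): 5−17=-12≡14 → O
P(15): 15−17=-2≡24 → Y
X(23): 23−17=6 → G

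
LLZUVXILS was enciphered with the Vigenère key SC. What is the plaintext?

TJHSDVQJA

Repeat the key across the ciphertext: SCSCSCSCS
L(11)−S(18): -7≡19 → T
L(11)−C(2): 9 → J
Z(25)−S(18): 7 → H
U(20)−C(2): 18 → S
V(21)−S(18): 3 → D
X(23)−C(2): 21 → V
I(8)−S(18): -10≡16 → Q
L(11)−C(2): 9 → J
S(18)−S(18): 0 → A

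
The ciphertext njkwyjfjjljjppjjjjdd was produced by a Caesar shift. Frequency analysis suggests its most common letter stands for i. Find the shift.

The most frequent ciphertext letter is j (appears 10 times).
j is position 9; i is position 8.
Shift = 1.

1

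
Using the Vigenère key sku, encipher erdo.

Repeat the key across the message: skus
e(4)+s(18): 22 → w
r(17)+k(10): 27≡1 → b
d(3)+u(20): 23 → x
o(14)+s(18): 32≡6 → g

wbxg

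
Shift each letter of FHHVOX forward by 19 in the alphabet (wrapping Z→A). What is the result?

YAAOHQ

F(5): 5+19=24 → Y
H(7): 7+19=26≡0 → A
H(7): 7+19=26≡0 → A
V(21): 21+19=40≡14 → O
O(14): 14+19=33≡7 → H
X(23): 23+19=42≡16 → Q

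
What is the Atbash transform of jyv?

qbe

j(9) → q(16)
y(24) → b(1)
v(21) → e(4)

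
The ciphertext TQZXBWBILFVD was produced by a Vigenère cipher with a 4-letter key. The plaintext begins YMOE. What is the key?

Subtract each crib letter from the matching ciphertext letter (mod 26):
T(19)−Y(24)=-5≡21 → V
Q(16)−M(12)=4 → E
Z(25)−O(14)=11 → L
X(23)−E(4)=19 → T

VELT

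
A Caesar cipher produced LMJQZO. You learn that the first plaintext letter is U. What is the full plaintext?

From the crib: L(11)−U(20)=-9≡17, so the shift is 17.
Subtract 17 from each ciphertext letter:
L(11): 11−17=-6≡20 → U
M(12): 12−17=-5≡21 → V
J(9): 9−17=-8≡18 → S
Q(16): 16−17=-1≡25 → Z
Z(25): 25−17=8 → I
O(14): 14−17=-3≡23 → X

UVSZIX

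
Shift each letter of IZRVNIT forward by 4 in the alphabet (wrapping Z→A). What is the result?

I(8): 8+4=12 → M
Z(25): 25+4=29≡3 → D
R(17): 17+4=21 → V
V(21): 21+4=25 → Z
N(13): 13+4=17 → R
I(8): 8+4=12 → M
T(19): 19+4=23 → X

MDVZRMX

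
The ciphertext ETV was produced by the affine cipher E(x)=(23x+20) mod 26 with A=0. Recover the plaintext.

OJR

The inverse of 23 mod 26 is 17, since 23·17=391≡1. Apply D(y)=17·(y−20) mod 26:
E(4): 17·(4−20)=-272≡14 → O
T(19): 17·(19−20)=-17≡9 → J
V(21): 17·(21−20)=17 → R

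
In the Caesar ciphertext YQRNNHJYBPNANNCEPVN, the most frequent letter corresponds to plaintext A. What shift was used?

The most frequent ciphertext letter is N (appears 6 times).
N is position 13; A is position 0.
Shift = 13.

13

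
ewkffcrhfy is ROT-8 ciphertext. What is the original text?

wocxxujzxq

e(4): 4−8=-4≡22 → w
w(22): 22−8=14 → o
k(10): 10−8=2 → c
f(5): 5−8=-3≡23 → x
f(5): 5−8=-3≡23 → x
c(2): 2−8=-6≡20 → u
r(17): 17−8=9 → j
h(7): 7−8=-1≡25 → z
f(5): 5−8=-3≡23 → x
y(24): 24−8=16 → q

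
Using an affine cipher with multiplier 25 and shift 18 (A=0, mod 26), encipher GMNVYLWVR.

G(6): 25·6+18=168≡12 → M
M(12): 25·12+18=318≡6 → G
N(13): 25·13+18=343≡5 → F
V(21): 25·21+18=543≡23 → X
Y(24): 25·24+18=618≡20 → U
L(11): 25·11+18=293≡7 → H
W(22): 25·22+18=568≡22 → W
V(21): 25·21+18=543≡23 → X
R(17): 25·17+18=443≡1 → B

MGFXUHWXB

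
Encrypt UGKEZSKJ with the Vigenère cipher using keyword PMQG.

Repeat the key across the message: PMQGPMQG
U(20)+P(15): 35≡9 → J
G(6)+M(12): 18 → S
K(10)+Q(16): 26≡0 → A
E(4)+G(6): 10 → K
Z(25)+P(15): 40≡14 → O
S(18)+M(12): 30≡4 → E
K(10)+Q(16): 26≡0 → A
J(9)+G(6): 15 → P

JSAKOEAP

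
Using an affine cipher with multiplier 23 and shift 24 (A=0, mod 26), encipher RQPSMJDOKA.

R(17): 23·17+24=415≡25 → Z
Q(16): 23·16+24=392≡2 → C
P(15): 23·15+24=369≡5 → F
S(18): 23·18+24=438≡22 → W
M(12): 23·12+24=300≡14 → O
J(9): 23·9+24=231≡23 → X
D(3): 23·3+24=93≡15 → P
O(14): 23·14+24=346≡8 → I
K(10): 23·10+24=254≡20 → U
A(0): 23·0+24=24 → Y

ZCFWOXPIUY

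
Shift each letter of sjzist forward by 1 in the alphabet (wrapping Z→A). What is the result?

s(18): 18+1=19 → t
j(9): 9+1=10 → k
z(25): 25+1=26≡0 → a
i(8): 8+1=9 → j
s(18): 18+1=19 → t
t(19): 19+1=20 → u

tkajtu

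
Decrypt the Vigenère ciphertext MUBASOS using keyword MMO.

Repeat the key across the ciphertext: MMOMMOM
M(12)−M(12): 0 → A
U(20)−M(12): 8 → I
B(1)−O(14): -13≡13 → N
A(0)−M(12): -12≡14 → O
S(18)−M(12): 6 → G
O(14)−O(14): 0 → A
S(18)−M(12): 6 → G

AINOGAG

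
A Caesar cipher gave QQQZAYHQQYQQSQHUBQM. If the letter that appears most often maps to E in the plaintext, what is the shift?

12

The most frequent ciphertext letter is Q (appears 9 times).
Q is position 16; E is position 4.
Shift = 12.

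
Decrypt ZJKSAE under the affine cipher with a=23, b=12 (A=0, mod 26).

The inverse of 23 mod 26 is 17, since 23·17=391≡1. Apply D(y)=17·(y−12) mod 26:
Z(25): 17·(25−12)=221≡13 → N
J(9): 17·(9−12)=-51≡1 → B
K(10): 17·(10−12)=-34≡18 → S
S(18): 17·(18−12)=102≡24 → Y
A(0): 17·(0−12)=-204≡4 → E
E(4): 17·(4−12)=-136≡20 → U

NBSYEU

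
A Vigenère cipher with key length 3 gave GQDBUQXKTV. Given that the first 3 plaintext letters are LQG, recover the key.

VAX

Subtract each crib letter from the matching ciphertext letter (mod 26):
G(6)−L(11)=-5≡21 → V
Q(16)−Q(16)=0 → A
D(3)−G(6)=-3≡23 → X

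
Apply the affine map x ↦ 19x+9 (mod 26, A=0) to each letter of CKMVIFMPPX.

C(2): 19·2+9=47≡21 → V
K(10): 19·10+9=199≡17 → R
M(12): 19·12+9=237≡3 → D
V(21): 19·21+9=408≡18 → S
I(8): 19·8+9=161≡5 → F
F(5): 19·5+9=104≡0 → A
M(12): 19·12+9=237≡3 → D
P(15): 19·15+9=294≡8 → I
P(15): 19·15+9=294≡8 → I
X(23): 19·23+9=446≡4 → E

VRDSFADIIE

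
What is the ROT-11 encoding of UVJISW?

FGUTDH

U(20): 20+11=31≡5 → F
V(21): 21+11=32≡6 → G
J(9): 9+11=20 → U
I(8): 8+11=19 → T
S(18): 18+11=29≡3 → D
W(22): 22+11=33≡7 → H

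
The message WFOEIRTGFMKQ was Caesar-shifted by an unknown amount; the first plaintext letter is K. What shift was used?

12

From the crib: W(22)−K(10)=12, so the shift is 12.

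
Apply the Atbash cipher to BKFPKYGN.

B(1) → Y(24)
K(10) → P(15)
F(5) → U(20)
P(15) → K(10)
K(10) → P(15)
Y(24) → B(1)
G(6) → T(19)
N(13) → M(12)

YPUKPBTM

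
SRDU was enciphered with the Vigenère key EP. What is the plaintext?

OCZF

Repeat the key across the ciphertext: EPEP
S(18)−E(4): 14 → O
R(17)−P(15): 2 → C
D(3)−E(4): -1≡25 → Z
U(20)−P(15): 5 → F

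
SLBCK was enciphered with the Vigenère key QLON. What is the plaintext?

Repeat the key across the ciphertext: QLONQ
S(18)−Q(16): 2 → C
L(11)−L(11): 0 → A
B(1)−O(14): -13≡13 → N
C(2)−N(13): -11≡15 → P
K(10)−Q(16): -6≡20 → U

CANPU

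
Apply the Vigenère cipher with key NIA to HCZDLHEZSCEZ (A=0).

UKZQTHRHSPMZ

Repeat the key across the message: NIANIANIANIA
H(7)+N(13): 20 → U
C(2)+I(8): 10 → K
Z(25)+A(0): 25 → Z
D(3)+N(13): 16 → Q
L(11)+I(8): 19 → T
H(7)+A(0): 7 → H
E(4)+N(13): 17 → R
Z(25)+I(8): 33≡7 → H
S(18)+A(0): 18 → S
C(2)+N(13): 15 → P
E(4)+I(8): 12 → M
Z(25)+A(0): 25 → Z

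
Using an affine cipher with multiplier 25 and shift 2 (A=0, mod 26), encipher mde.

qzy

m(12): 25·12+2=302≡16 → q
d(3): 25·3+2=77≡25 → z
e(4): 25·4+2=102≡24 → y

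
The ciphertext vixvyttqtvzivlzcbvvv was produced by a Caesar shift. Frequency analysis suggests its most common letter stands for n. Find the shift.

8

The most frequent ciphertext letter is v (appears 7 times).
v is position 21; n is position 13.
Shift = 8.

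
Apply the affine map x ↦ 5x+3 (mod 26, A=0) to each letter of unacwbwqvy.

u(20): 5·20+3=103≡25 → z
n(13): 5·13+3=68≡16 → q
a(0): 5·0+3=3 → d
c(2): 5·2+3=13 → n
w(22): 5·22+3=113≡9 → j
b(1): 5·1+3=8 → i
w(22): 5·22+3=113≡9 → j
q(16): 5·16+3=83≡5 → f
v(21): 5·21+3=108≡4 → e
y(24): 5·24+3=123≡19 → t

zqdnjijfet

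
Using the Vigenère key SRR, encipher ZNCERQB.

Repeat the key across the message: SRRSRRS
Z(25)+S(18): 43≡17 → R
N(13)+R(17): 30≡4 → E
C(2)+R(17): 19 → T
E(4)+S(18): 22 → W
R(17)+R(17): 34≡8 → I
Q(16)+R(17): 33≡7 → H
B(1)+S(18): 19 → T

RETWIHT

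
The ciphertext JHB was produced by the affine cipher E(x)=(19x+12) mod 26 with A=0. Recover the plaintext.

The inverse of 19 mod 26 is 11, since 19·11=209≡1. Apply D(y)=11·(y−12) mod 26:
J(9): 11·(9−12)=-33≡19 → T
H(7): 11·(7−12)=-55≡23 → X
B(1): 11·(1−12)=-121≡9 → J

TXJ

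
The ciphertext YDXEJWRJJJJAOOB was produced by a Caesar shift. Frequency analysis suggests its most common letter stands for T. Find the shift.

The most frequent ciphertext letter is J (appears 5 times).
J is position 9; T is position 19.
Shift = -10≡16.

16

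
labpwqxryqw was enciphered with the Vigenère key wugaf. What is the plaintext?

pgvprudlyla

Repeat the key across the ciphertext: wugafwugafw
l(11)−w(22): -11≡15 → p
a(0)−u(20): -20≡6 → g
b(1)−g(6): -5≡21 → v
p(15)−a(0): 15 → p
w(22)−f(5): 17 → r
q(16)−w(22): -6≡20 → u
x(23)−u(20): 3 → d
r(17)−g(6): 11 → l
y(24)−a(0): 24 → y
q(16)−f(5): 11 → l
w(22)−w(22): 0 → a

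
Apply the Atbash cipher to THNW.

T(19) → G(6)
H(7) → S(18)
N(13) → M(12)
W(22) → D(3)

GSMD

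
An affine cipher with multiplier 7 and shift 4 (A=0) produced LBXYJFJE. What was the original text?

The inverse of 7 mod 26 is 15, since 7·15=105≡1. Apply D(y)=15·(y−4) mod 26:
L(11): 15·(11−4)=105≡1 → B
B(1): 15·(1−4)=-45≡7 → H
X(23): 15·(23−4)=285≡25 → Z
Y(24): 15·(24−4)=300≡14 → O
J(9): 15·(9−4)=75≡23 → X
F(5): 15·(5−4)=15 → P
J(9): 15·(9−4)=75≡23 → X
E(4): 15·(4−4)=0 → A

BHZOXPXA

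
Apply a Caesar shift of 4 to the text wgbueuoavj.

w(22): 22+4=26≡0 → a
g(6): 6+4=10 → k
b(1): 1+4=5 → f
u(20): 20+4=24 → y
e(4): 4+4=8 → i
u(20): 20+4=24 → y
o(14): 14+4=18 → s
a(0): 0+4=4 → e
v(21): 21+4=25 → z
j(9): 9+4=13 → n

akfyiysezn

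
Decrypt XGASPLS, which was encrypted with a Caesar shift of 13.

KTNFCYF

X(23): 23−13=10 → K
G(6): 6−13=-7≡19 → T
A(0): 0−13=-13≡13 → N
S(18): 18−13=5 → F
P(15): 15−13=2 → C
L(11): 11−13=-2≡24 → Y
S(18): 18−13=5 → F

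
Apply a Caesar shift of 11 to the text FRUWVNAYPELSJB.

QCFHGYLJAPWDUM

F(5): 5+11=16 → Q
R(17): 17+11=28≡2 → C
U(20): 20+11=31≡5 → F
W(22): 22+11=33≡7 → H
V(21): 21+11=32≡6 → G
N(13): 13+11=24 → Y
A(0): 0+11=11 → L
Y(24): 24+11=35≡9 → J
P(15): 15+11=26≡0 → A
E(4): 4+11=15 → P
L(11): 11+11=22 → W
S(18): 18+11=29≡3 → D
J(9): 9+11=20 → U
B(1): 1+11=12 → M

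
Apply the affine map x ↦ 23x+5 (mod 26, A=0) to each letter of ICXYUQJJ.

I(8): 23·8+5=189≡7 → H
C(2): 23·2+5=51≡25 → Z
X(23): 23·23+5=534≡14 → O
Y(24): 23·24+5=557≡11 → L
U(20): 23·20+5=465≡23 → X
Q(16): 23·16+5=373≡9 → J
J(9): 23·9+5=212≡4 → E
J(9): 23·9+5=212≡4 → E

HZOLXJEE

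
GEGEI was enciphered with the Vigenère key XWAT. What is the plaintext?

Repeat the key across the ciphertext: XWATX
G(6)−X(23): -17≡9 → J
E(4)−W(22): -18≡8 → I
G(6)−A(0): 6 → G
E(4)−T(19): -15≡11 → L
I(8)−X(23): -15≡11 → L

JIGLL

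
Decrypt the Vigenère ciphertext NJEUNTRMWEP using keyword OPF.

ZUZGYODXRQA

Repeat the key across the ciphertext: OPFOPFOPFOP
N(13)−O(14): -1≡25 → Z
J(9)−P(15): -6≡20 → U
E(4)−F(5): -1≡25 → Z
U(20)−O(14): 6 → G
N(13)−P(15): -2≡24 → Y
T(19)−F(5): 14 → O
R(17)−O(14): 3 → D
M(12)−P(15): -3≡23 → X
W(22)−F(5): 17 → R
E(4)−O(14): -10≡16 → Q
P(15)−P(15): 0 → A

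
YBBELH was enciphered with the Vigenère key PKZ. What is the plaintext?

Repeat the key across the ciphertext: PKZPKZ
Y(24)−P(15): 9 → J
B(1)−K(10): -9≡17 → R
B(1)−Z(25): -24≡2 → C
E(4)−P(15): -11≡15 → P
L(11)−K(10): 1 → B
H(7)−Z(25): -18≡8 → I

JRCPBI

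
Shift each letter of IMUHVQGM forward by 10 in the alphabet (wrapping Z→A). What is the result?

SWERFAQW

I(8): 8+10=18 → S
M(12): 12+10=22 → W
U(20): 20+10=30≡4 → E
H(7): 7+10=17 → R
V(21): 21+10=31≡5 → F
Q(16): 16+10=26≡0 → A
G(6): 6+10=16 → Q
M(12): 12+10=22 → W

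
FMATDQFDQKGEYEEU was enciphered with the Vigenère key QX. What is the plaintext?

Repeat the key across the ciphertext: QXQXQXQXQXQXQXQX
F(5)−Q(16): -11≡15 → P
M(12)−X(23): -11≡15 → P
A(0)−Q(16): -16≡10 → K
T(19)−X(23): -4≡22 → W
D(3)−Q(16): -13≡13 → N
Q(16)−X(23): -7≡19 → T
F(5)−Q(16): -11≡15 → P
D(3)−X(23): -20≡6 → G
Q(16)−Q(16): 0 → A
K(10)−X(23): -13≡13 → N
G(6)−Q(16): -10≡16 → Q
E(4)−X(23): -19≡7 → H
Y(24)−Q(16): 8 → I
E(4)−X(23): -19≡7 → H
E(4)−Q(16): -12≡14 → O
U(20)−X(23): -3≡23 → X

PPKWNTPGANQHIHOX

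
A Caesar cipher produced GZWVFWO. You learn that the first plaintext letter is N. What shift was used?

From the crib: G(6)−N(13)=-7≡19, so the shift is 19.

19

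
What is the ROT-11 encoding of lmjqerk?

l(11): 11+11=22 → w
m(12): 12+11=23 → x
j(9): 9+11=20 → u
q(16): 16+11=27≡1 → b
e(4): 4+11=15 → p
r(17): 17+11=28≡2 → c
k(10): 10+11=21 → v

wxubpcv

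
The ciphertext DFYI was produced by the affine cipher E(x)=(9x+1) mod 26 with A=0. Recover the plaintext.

GMRV

The inverse of 9 mod 26 is 3, since 9·3=27≡1. Apply D(y)=3·(y−1) mod 26:
D(3): 3·(3−1)=6 → G
F(5): 3·(5−1)=12 → M
Y(24): 3·(24−1)=69≡17 → R
I(8): 3·(8−1)=21 → V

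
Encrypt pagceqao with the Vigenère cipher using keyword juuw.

Repeat the key across the message: juuwjuuw
p(15)+j(9): 24 → y
a(0)+u(20): 20 → u
g(6)+u(20): 26≡0 → a
c(2)+w(22): 24 → y
e(4)+j(9): 13 → n
q(16)+u(20): 36≡10 → k
a(0)+u(20): 20 → u
o(14)+w(22): 36≡10 → k

yuaynkuk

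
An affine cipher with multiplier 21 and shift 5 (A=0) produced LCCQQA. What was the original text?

ELLDDB

The inverse of 21 mod 26 is 5, since 21·5=105≡1. Apply D(y)=5·(y−5) mod 26:
L(11): 5·(11−5)=30≡4 → E
C(2): 5·(2−5)=-15≡11 → L
C(2): 5·(2−5)=-15≡11 → L
Q(16): 5·(16−5)=55≡3 → D
Q(16): 5·(16−5)=55≡3 → D
A(0): 5·(0−5)=-25≡1 → B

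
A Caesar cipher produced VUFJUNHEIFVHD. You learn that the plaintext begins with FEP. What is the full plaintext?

From the crib: V(21)−F(5)=16, so the shift is 16.
Subtract 16 from each ciphertext letter:
V(21): 21−16=5 → F
U(20): 20−16=4 → E
F(5): 5−16=-11≡15 → P
J(9): 9−16=-7≡19 → T
U(20): 20−16=4 → E
N(13): 13−16=-3≡23 → X
H(7): 7−16=-9≡17 → R
E(4): 4−16=-12≡14 → O
I(8): 8−16=-8≡18 → S
F(5): 5−16=-11≡15 → P
V(21): 21−16=5 → F
H(7): 7−16=-9≡17 → R
D(3): 3−16=-13≡13 → N

FEPTEXROSPFRN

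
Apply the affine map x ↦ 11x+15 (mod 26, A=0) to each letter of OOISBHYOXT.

NNZFAOTNIQ

O(14): 11·14+15=169≡13 → N
O(14): 11·14+15=169≡13 → N
I(8): 11·8+15=103≡25 → Z
S(18): 11·18+15=213≡5 → F
B(1): 11·1+15=26≡0 → A
H(7): 11·7+15=92≡14 → O
Y(24): 11·24+15=279≡19 → T
O(14): 11·14+15=169≡13 → N
X(23): 11·23+15=268≡8 → I
T(19): 11·19+15=224≡16 → Q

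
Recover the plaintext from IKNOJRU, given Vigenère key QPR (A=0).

Repeat the key across the ciphertext: QPRQPRQ
I(8)−Q(16): -8≡18 → S
K(10)−P(15): -5≡21 → V
N(13)−R(17): -4≡22 → W
O(14)−Q(16): -2≡24 → Y
J(9)−P(15): -6≡20 → U
R(17)−R(17): 0 → A
U(20)−Q(16): 4 → E

SVWYUAE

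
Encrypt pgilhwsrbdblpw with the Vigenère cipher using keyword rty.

gzgcaujkzuujgp

Repeat the key across the message: rtyrtyrtyrtyrt
p(15)+r(17): 32≡6 → g
g(6)+t(19): 25 → z
i(8)+y(24): 32≡6 → g
l(11)+r(17): 28≡2 → c
h(7)+t(19): 26≡0 → a
w(22)+y(24): 46≡20 → u
s(18)+r(17): 35≡9 → j
r(17)+t(19): 36≡10 → k
b(1)+y(24): 25 → z
d(3)+r(17): 20 → u
b(1)+t(19): 20 → u
l(11)+y(24): 35≡9 → j
p(15)+r(17): 32≡6 → g
w(22)+t(19): 41≡15 → p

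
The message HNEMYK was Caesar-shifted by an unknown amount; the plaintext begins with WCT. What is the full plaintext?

From the crib: H(7)−W(22)=-15≡11, so the shift is 11.
Subtract 11 from each ciphertext letter:
H(7): 7−11=-4≡22 → W
N(13): 13−11=2 → C
E(4): 4−11=-7≡19 → T
M(12): 12−11=1 → B
Y(24): 24−11=13 → N
K(10): 10−11=-1≡25 → Z

WCTBNZ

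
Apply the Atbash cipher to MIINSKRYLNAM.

NRRMHPIBOMZN

M(12) → N(13)
I(8) → R(17)
I(8) → R(17)
N(13) → M(12)
S(18) → H(7)
K(10) → P(15)
R(17) → I(8)
Y(24) → B(1)
L(11) → O(14)
N(13) → M(12)
A(0) → Z(25)
M(12) → N(13)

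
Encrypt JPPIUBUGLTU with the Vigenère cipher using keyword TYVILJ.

CNKQFKNEGBF

Repeat the key across the message: TYVILJTYVIL
J(9)+T(19): 28≡2 → C
P(15)+Y(24): 39≡13 → N
P(15)+V(21): 36≡10 → K
I(8)+I(8): 16 → Q
U(20)+L(11): 31≡5 → F
B(1)+J(9): 10 → K
U(20)+T(19): 39≡13 → N
G(6)+Y(24): 30≡4 → E
L(11)+V(21): 32≡6 → G
T(19)+I(8): 27≡1 → B
U(20)+L(11): 31≡5 → F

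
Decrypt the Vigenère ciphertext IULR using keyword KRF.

Repeat the key across the ciphertext: KRFK
I(8)−K(10): -2≡24 → Y
U(20)−R(17): 3 → D
L(11)−F(5): 6 → G
R(17)−K(10): 7 → H

YDGH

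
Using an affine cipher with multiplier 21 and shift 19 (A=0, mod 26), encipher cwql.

jnrq

c(2): 21·2+19=61≡9 → j
w(22): 21·22+19=481≡13 → n
q(16): 21·16+19=355≡17 → r
l(11): 21·11+19=250≡16 → q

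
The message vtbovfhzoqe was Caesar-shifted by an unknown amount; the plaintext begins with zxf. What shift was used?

From the crib: v(21)−z(25)=-4≡22, so the shift is 22.

22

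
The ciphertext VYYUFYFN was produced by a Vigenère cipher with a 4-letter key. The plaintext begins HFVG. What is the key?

OTDO

Subtract each crib letter from the matching ciphertext letter (mod 26):
V(21)−H(7)=14 → O
Y(24)−F(5)=19 → T
Y(24)−V(21)=3 → D
U(20)−G(6)=14 → O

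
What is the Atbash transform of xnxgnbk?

x(23) → c(2)
n(13) → m(12)
x(23) → c(2)
g(6) → t(19)
n(13) → m(12)
b(1) → y(24)
k(10) → p(15)

cmctmyp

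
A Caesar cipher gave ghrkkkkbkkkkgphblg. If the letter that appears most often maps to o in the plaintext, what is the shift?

The most frequent ciphertext letter is k (appears 8 times).
k is position 10; o is position 14.
Shift = -4≡22.

22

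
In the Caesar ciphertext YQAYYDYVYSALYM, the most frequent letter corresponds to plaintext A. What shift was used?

24

The most frequent ciphertext letter is Y (appears 6 times).
Y is position 24; A is position 0.
Shift = 24.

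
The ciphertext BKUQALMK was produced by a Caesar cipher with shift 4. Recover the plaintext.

XGQMWHIG

B(1): 1−4=-3≡23 → X
K(10): 10−4=6 → G
U(20): 20−4=16 → Q
Q(16): 16−4=12 → M
A(0): 0−4=-4≡22 → W
L(11): 11−4=7 → H
M(12): 12−4=8 → I
K(10): 10−4=6 → G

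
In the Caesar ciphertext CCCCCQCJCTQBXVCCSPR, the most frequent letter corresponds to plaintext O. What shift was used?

14

The most frequent ciphertext letter is C (appears 9 times).
C is position 2; O is position 14.
Shift = -12≡14.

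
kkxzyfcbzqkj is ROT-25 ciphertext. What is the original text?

k(10): 10−25=-15≡11 → l
k(10): 10−25=-15≡11 → l
x(23): 23−25=-2≡24 → y
z(25): 25−25=0 → a
y(24): 24−25=-1≡25 → z
f(5): 5−25=-20≡6 → g
c(2): 2−25=-23≡3 → d
b(1): 1−25=-24≡2 → c
z(25): 25−25=0 → a
q(16): 16−25=-9≡17 → r
k(10): 10−25=-15≡11 → l
j(9): 9−25=-16≡10 → k

llyazgdcarlk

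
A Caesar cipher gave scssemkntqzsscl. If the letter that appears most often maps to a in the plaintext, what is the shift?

18

The most frequent ciphertext letter is s (appears 5 times).
s is position 18; a is position 0.
Shift = 18.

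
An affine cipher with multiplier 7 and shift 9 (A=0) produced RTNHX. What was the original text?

The inverse of 7 mod 26 is 15, since 7·15=105≡1. Apply D(y)=15·(y−9) mod 26:
R(17): 15·(17−9)=120≡16 → Q
T(19): 15·(19−9)=150≡20 → U
N(13): 15·(13−9)=60≡8 → I
H(7): 15·(7−9)=-30≡22 → W
X(23): 15·(23−9)=210≡2 → C

QUIWC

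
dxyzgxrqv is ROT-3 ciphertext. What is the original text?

auvwduons

d(3): 3−3=0 → a
x(23): 23−3=20 → u
y(24): 24−3=21 → v
z(25): 25−3=22 → w
g(6): 6−3=3 → d
x(23): 23−3=20 → u
r(17): 17−3=14 → o
q(16): 16−3=13 → n
v(21): 21−3=18 → s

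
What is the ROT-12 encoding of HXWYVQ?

TJIKHC

H(7): 7+12=19 → T
X(23): 23+12=35≡9 → J
W(22): 22+12=34≡8 → I
Y(24): 24+12=36≡10 → K
V(21): 21+12=33≡7 → H
Q(16): 16+12=28≡2 → C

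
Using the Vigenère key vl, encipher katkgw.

flovbh

Repeat the key across the message: vlvlvl
k(10)+v(21): 31≡5 → f
a(0)+l(11): 11 → l
t(19)+v(21): 40≡14 → o
k(10)+l(11): 21 → v
g(6)+v(21): 27≡1 → b
w(22)+l(11): 33≡7 → h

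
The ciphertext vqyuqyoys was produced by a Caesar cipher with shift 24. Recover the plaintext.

v(21): 21−24=-3≡23 → x
q(16): 16−24=-8≡18 → s
y(24): 24−24=0 → a
u(20): 20−24=-4≡22 → w
q(16): 16−24=-8≡18 → s
y(24): 24−24=0 → a
o(14): 14−24=-10≡16 → q
y(24): 24−24=0 → a
s(18): 18−24=-6≡20 → u

xsawsaqau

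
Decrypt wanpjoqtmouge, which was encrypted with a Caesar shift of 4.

w(22): 22−4=18 → s
a(0): 0−4=-4≡22 → w
n(13): 13−4=9 → j
p(15): 15−4=11 → l
j(9): 9−4=5 → f
o(14): 14−4=10 → k
q(16): 16−4=12 → m
t(19): 19−4=15 → p
m(12): 12−4=8 → i
o(14): 14−4=10 → k
u(20): 20−4=16 → q
g(6): 6−4=2 → c
e(4): 4−4=0 → a

swjlfkmpikqca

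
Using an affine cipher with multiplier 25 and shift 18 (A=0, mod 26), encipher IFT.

I(8): 25·8+18=218≡10 → K
F(5): 25·5+18=143≡13 → N
T(19): 25·19+18=493≡25 → Z

KNZ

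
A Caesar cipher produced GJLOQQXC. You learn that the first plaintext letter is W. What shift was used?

10

From the crib: G(6)−W(22)=-16≡10, so the shift is 10.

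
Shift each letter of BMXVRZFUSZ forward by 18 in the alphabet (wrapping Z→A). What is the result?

B(1): 1+18=19 → T
M(12): 12+18=30≡4 → E
X(23): 23+18=41≡15 → P
V(21): 21+18=39≡13 → N
R(17): 17+18=35≡9 → J
Z(25): 25+18=43≡17 → R
F(5): 5+18=23 → X
U(20): 20+18=38≡12 → M
S(18): 18+18=36≡10 → K
Z(25): 25+18=43≡17 → R

TEPNJRXMKR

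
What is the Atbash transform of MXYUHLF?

M(12) → N(13)
X(23) → C(2)
Y(24) → B(1)
U(20) → F(5)
H(7) → S(18)
L(11) → O(14)
F(5) → U(20)

NCBFSOU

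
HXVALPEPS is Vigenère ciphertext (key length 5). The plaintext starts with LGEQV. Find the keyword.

WRRKQ

Subtract each crib letter from the matching ciphertext letter (mod 26):
H(7)−L(11)=-4≡22 → W
X(23)−G(6)=17 → R
V(21)−E(4)=17 → R
A(0)−Q(16)=-16≡10 → K
L(11)−V(21)=-10≡16 → Q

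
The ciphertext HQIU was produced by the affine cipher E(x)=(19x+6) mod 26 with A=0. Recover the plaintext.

The inverse of 19 mod 26 is 11, since 19·11=209≡1. Apply D(y)=11·(y−6) mod 26:
H(7): 11·(7−6)=11 → L
Q(16): 11·(16−6)=110≡6 → G
I(8): 11·(8−6)=22 → W
U(20): 11·(20−6)=154≡24 → Y

LGWY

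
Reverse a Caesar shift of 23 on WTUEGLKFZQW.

W(22): 22−23=-1≡25 → Z
T(19): 19−23=-4≡22 → W
U(20): 20−23=-3≡23 → X
E(4): 4−23=-19≡7 → H
G(6): 6−23=-17≡9 → J
L(11): 11−23=-12≡14 → O
K(10): 10−23=-13≡13 → N
F(5): 5−23=-18≡8 → I
Z(25): 25−23=2 → C
Q(16): 16−23=-7≡19 → T
W(22): 22−23=-1≡25 → Z

ZWXHJONICTZ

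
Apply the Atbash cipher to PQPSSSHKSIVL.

P(15) → K(10)
Q(16) → J(9)
P(15) → K(10)
S(18) → H(7)
S(18) → H(7)
S(18) → H(7)
H(7) → S(18)
K(10) → P(15)
S(18) → H(7)
I(8) → R(17)
V(21) → E(4)
L(11) → O(14)

KJKHHHSPHREO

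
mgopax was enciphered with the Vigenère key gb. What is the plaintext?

Repeat the key across the ciphertext: gbgbgb
m(12)−g(6): 6 → g
g(6)−b(1): 5 → f
o(14)−g(6): 8 → i
p(15)−b(1): 14 → o
a(0)−g(6): -6≡20 → u
x(23)−b(1): 22 → w

gfiouw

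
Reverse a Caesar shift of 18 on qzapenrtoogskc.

q(16): 16−18=-2≡24 → y
z(25): 25−18=7 → h
a(0): 0−18=-18≡8 → i
p(15): 15−18=-3≡23 → x
e(4): 4−18=-14≡12 → m
n(13): 13−18=-5≡21 → v
r(17): 17−18=-1≡25 → z
t(19): 19−18=1 → b
o(14): 14−18=-4≡22 → w
o(14): 14−18=-4≡22 → w
g(6): 6−18=-12≡14 → o
s(18): 18−18=0 → a
k(10): 10−18=-8≡18 → s
c(2): 2−18=-16≡10 → k

yhixmvzbwwoask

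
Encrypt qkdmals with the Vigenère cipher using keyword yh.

Repeat the key across the message: yhyhyhy
q(16)+y(24): 40≡14 → o
k(10)+h(7): 17 → r
d(3)+y(24): 27≡1 → b
m(12)+h(7): 19 → t
a(0)+y(24): 24 → y
l(11)+h(7): 18 → s
s(18)+y(24): 42≡16 → q

orbtysq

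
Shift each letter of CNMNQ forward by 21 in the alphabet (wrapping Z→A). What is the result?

C(2): 2+21=23 → X
N(13): 13+21=34≡8 → I
M(12): 12+21=33≡7 → H
N(13): 13+21=34≡8 → I
Q(16): 16+21=37≡11 → L

XIHIL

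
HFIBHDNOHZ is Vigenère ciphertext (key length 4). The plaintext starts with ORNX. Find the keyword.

TOVE

Subtract each crib letter from the matching ciphertext letter (mod 26):
H(7)−O(14)=-7≡19 → T
F(5)−R(17)=-12≡14 → O
I(8)−N(13)=-5≡21 → V
B(1)−X(23)=-22≡4 → E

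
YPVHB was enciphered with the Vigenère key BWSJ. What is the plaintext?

XTDYA

Repeat the key across the ciphertext: BWSJB
Y(24)−B(1): 23 → X
P(15)−W(22): -7≡19 → T
V(21)−S(18): 3 → D
H(7)−J(9): -2≡24 → Y
B(1)−B(1): 0 → A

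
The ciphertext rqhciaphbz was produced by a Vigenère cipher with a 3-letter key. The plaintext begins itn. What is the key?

jxu

Subtract each crib letter from the matching ciphertext letter (mod 26):
r(17)−i(8)=9 → j
q(16)−t(19)=-3≡23 → x
h(7)−n(13)=-6≡20 → u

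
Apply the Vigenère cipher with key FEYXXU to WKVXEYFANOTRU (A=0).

Repeat the key across the message: FEYXXUFEYXXUF
W(22)+F(5): 27≡1 → B
K(10)+E(4): 14 → O
V(21)+Y(24): 45≡19 → T
X(23)+X(23): 46≡20 → U
E(4)+X(23): 27≡1 → B
Y(24)+U(20): 44≡18 → S
F(5)+F(5): 10 → K
A(0)+E(4): 4 → E
N(13)+Y(24): 37≡11 → L
O(14)+X(23): 37≡11 → L
T(19)+X(23): 42≡16 → Q
R(17)+U(20): 37≡11 → L
U(20)+F(5): 25 → Z

BOTUBSKELLQLZ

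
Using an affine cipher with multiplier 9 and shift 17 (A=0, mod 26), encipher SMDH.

S(18): 9·18+17=179≡23 → X
M(12): 9·12+17=125≡21 → V
D(3): 9·3+17=44≡18 → S
H(7): 9·7+17=80≡2 → C

XVSC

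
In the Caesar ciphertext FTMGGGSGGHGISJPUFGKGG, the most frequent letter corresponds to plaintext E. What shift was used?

2

The most frequent ciphertext letter is G (appears 9 times).
G is position 6; E is position 4.
Shift = 2.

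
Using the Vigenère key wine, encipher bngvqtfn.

xvtzmbsr

Repeat the key across the message: winewine
b(1)+w(22): 23 → x
n(13)+i(8): 21 → v
g(6)+n(13): 19 → t
v(21)+e(4): 25 → z
q(16)+w(22): 38≡12 → m
t(19)+i(8): 27≡1 → b
f(5)+n(13): 18 → s
n(13)+e(4): 17 → r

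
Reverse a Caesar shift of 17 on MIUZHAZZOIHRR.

M(12): 12−17=-5≡21 → V
I(8): 8−17=-9≡17 → R
U(20): 20−17=3 → D
Z(25): 25−17=8 → I
H(7): 7−17=-10≡16 → Q
A(0): 0−17=-17≡9 → J
Z(25): 25−17=8 → I
Z(25): 25−17=8 → I
O(14): 14−17=-3≡23 → X
I(8): 8−17=-9≡17 → R
H(7): 7−17=-10≡16 → Q
R(17): 17−17=0 → A
R(17): 17−17=0 → A

VRDIQJIIXRQAA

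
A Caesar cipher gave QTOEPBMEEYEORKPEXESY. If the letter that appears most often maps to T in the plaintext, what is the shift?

The most frequent ciphertext letter is E (appears 6 times).
E is position 4; T is position 19.
Shift = -15≡11.

11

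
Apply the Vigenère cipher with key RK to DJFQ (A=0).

Repeat the key across the message: RKRK
D(3)+R(17): 20 → U
J(9)+K(10): 19 → T
F(5)+R(17): 22 → W
Q(16)+K(10): 26≡0 → A

UTWA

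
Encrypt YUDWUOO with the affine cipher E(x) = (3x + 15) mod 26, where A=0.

JXYDXFF

Y(24): 3·24+15=87≡9 → J
U(20): 3·20+15=75≡23 → X
D(3): 3·3+15=24 → Y
W(22): 3·22+15=81≡3 → D
U(20): 3·20+15=75≡23 → X
O(14): 3·14+15=57≡5 → F
O(14): 3·14+15=57≡5 → F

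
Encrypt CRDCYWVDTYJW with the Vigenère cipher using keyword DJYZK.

Repeat the key across the message: DJYZKDJYZKDJ
C(2)+D(3): 5 → F
R(17)+J(9): 26≡0 → A
D(3)+Y(24): 27≡1 → B
C(2)+Z(25): 27≡1 → B
Y(24)+K(10): 34≡8 → I
W(22)+D(3): 25 → Z
V(21)+J(9): 30≡4 → E
D(3)+Y(24): 27≡1 → B
T(19)+Z(25): 44≡18 → S
Y(24)+K(10): 34≡8 → I
J(9)+D(3): 12 → M
W(22)+J(9): 31≡5 → F

FABBIZEBSIMF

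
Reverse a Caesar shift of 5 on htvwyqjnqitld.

h(7): 7−5=2 → c
t(19): 19−5=14 → o
v(21): 21−5=16 → q
w(22): 22−5=17 → r
y(24): 24−5=19 → t
q(16): 16−5=11 → l
j(9): 9−5=4 → e
n(13): 13−5=8 → i
q(16): 16−5=11 → l
i(8): 8−5=3 → d
t(19): 19−5=14 → o
l(11): 11−5=6 → g
d(3): 3−5=-2≡24 → y

coqrtleildogy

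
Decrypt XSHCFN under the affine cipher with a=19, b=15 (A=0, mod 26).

KHQNUE

The inverse of 19 mod 26 is 11, since 19·11=209≡1. Apply D(y)=11·(y−15) mod 26:
X(23): 11·(23−15)=88≡10 → K
S(18): 11·(18−15)=33≡7 → H
H(7): 11·(7−15)=-88≡16 → Q
C(2): 11·(2−15)=-143≡13 → N
F(5): 11·(5−15)=-110≡20 → U
N(13): 11·(13−15)=-22≡4 → E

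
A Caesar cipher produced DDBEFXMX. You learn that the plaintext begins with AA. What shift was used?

3

From the crib: D(3)−A(0)=3, so the shift is 3.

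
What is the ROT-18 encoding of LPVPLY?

DHNHDQ

L(11): 11+18=29≡3 → D
P(15): 15+18=33≡7 → H
V(21): 21+18=39≡13 → N
P(15): 15+18=33≡7 → H
L(11): 11+18=29≡3 → D
Y(24): 24+18=42≡16 → Q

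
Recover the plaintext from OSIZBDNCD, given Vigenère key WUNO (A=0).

Repeat the key across the ciphertext: WUNOWUNOW
O(14)−W(22): -8≡18 → S
S(18)−U(20): -2≡24 → Y
I(8)−N(13): -5≡21 → V
Z(25)−O(14): 11 → L
B(1)−W(22): -21≡5 → F
D(3)−U(20): -17≡9 → J
N(13)−N(13): 0 → A
C(2)−O(14): -12≡14 → O
D(3)−W(22): -19≡7 → H

SYVLFJAOH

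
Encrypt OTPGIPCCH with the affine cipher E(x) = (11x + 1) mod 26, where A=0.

ZCKPLKXXA

O(14): 11·14+1=155≡25 → Z
T(19): 11·19+1=210≡2 → C
P(15): 11·15+1=166≡10 → K
G(6): 11·6+1=67≡15 → P
I(8): 11·8+1=89≡11 → L
P(15): 11·15+1=166≡10 → K
C(2): 11·2+1=23 → X
C(2): 11·2+1=23 → X
H(7): 11·7+1=78≡0 → A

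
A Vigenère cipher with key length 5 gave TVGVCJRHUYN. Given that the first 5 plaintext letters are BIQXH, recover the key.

Subtract each crib letter from the matching ciphertext letter (mod 26):
T(19)−B(1)=18 → S
V(21)−I(8)=13 → N
G(6)−Q(16)=-10≡16 → Q
V(21)−X(23)=-2≡24 → Y
C(2)−H(7)=-5≡21 → V

SNQYV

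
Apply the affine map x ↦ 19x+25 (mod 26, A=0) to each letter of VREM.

IKXT

V(21): 19·21+25=424≡8 → I
R(17): 19·17+25=348≡10 → K
E(4): 19·4+25=101≡23 → X
M(12): 19·12+25=253≡19 → T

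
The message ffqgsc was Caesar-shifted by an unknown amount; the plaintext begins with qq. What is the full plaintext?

From the crib: f(5)−q(16)=-11≡15, so the shift is 15.
Subtract 15 from each ciphertext letter:
f(5): 5−15=-10≡16 → q
f(5): 5−15=-10≡16 → q
q(16): 16−15=1 → b
g(6): 6−15=-9≡17 → r
s(18): 18−15=3 → d
c(2): 2−15=-13≡13 → n

qqbrdn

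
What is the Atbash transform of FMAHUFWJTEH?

UNZSFUDQGVS

F(5) → U(20)
M(12) → N(13)
A(0) → Z(25)
H(7) → S(18)
U(20) → F(5)
F(5) → U(20)
W(22) → D(3)
J(9) → Q(16)
T(19) → G(6)
E(4) → V(21)
H(7) → S(18)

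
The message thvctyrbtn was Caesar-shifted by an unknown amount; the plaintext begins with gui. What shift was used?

From the crib: t(19)−g(6)=13, so the shift is 13.

13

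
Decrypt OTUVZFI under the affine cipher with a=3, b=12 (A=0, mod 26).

SLUDNPQ

The inverse of 3 mod 26 is 9, since 3·9=27≡1. Apply D(y)=9·(y−12) mod 26:
O(14): 9·(14−12)=18 → S
T(19): 9·(19−12)=63≡11 → L
U(20): 9·(20−12)=72≡20 → U
V(21): 9·(21−12)=81≡3 → D
Z(25): 9·(25−12)=117≡13 → N
F(5): 9·(5−12)=-63≡15 → P
I(8): 9·(8−12)=-36≡16 → Q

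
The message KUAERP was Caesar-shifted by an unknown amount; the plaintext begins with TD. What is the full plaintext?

TDJNAY

From the crib: K(10)−T(19)=-9≡17, so the shift is 17.
Subtract 17 from each ciphertext letter:
K(10): 10−17=-7≡19 → T
U(20): 20−17=3 → D
A(0): 0−17=-17≡9 → J
E(4): 4−17=-13≡13 → N
R(17): 17−17=0 → A
P(15): 15−17=-2≡24 → Y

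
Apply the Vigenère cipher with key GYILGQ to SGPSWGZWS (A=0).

YEXDCWFUA

Repeat the key across the message: GYILGQGYI
S(18)+G(6): 24 → Y
G(6)+Y(24): 30≡4 → E
P(15)+I(8): 23 → X
S(18)+L(11): 29≡3 → D
W(22)+G(6): 28≡2 → C
G(6)+Q(16): 22 → W
Z(25)+G(6): 31≡5 → F
W(22)+Y(24): 46≡20 → U
S(18)+I(8): 26≡0 → A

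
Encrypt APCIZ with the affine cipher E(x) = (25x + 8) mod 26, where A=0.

A(0): 25·0+8=8 → I
P(15): 25·15+8=383≡19 → T
C(2): 25·2+8=58≡6 → G
I(8): 25·8+8=208≡0 → A
Z(25): 25·25+8=633≡9 → J

ITGAJ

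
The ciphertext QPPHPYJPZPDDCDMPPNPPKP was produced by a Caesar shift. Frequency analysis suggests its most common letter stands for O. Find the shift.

The most frequent ciphertext letter is P (appears 10 times).
P is position 15; O is position 14.
Shift = 1.

1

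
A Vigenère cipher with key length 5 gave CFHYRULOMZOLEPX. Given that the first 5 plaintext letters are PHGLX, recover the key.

NYBNU

Subtract each crib letter from the matching ciphertext letter (mod 26):
C(2)−P(15)=-13≡13 → N
F(5)−H(7)=-2≡24 → Y
H(7)−G(6)=1 → B
Y(24)−L(11)=13 → N
R(17)−X(23)=-6≡20 → U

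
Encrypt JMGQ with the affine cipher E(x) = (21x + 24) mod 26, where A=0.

J(9): 21·9+24=213≡5 → F
M(12): 21·12+24=276≡16 → Q
G(6): 21·6+24=150≡20 → U
Q(16): 21·16+24=360≡22 → W

FQUW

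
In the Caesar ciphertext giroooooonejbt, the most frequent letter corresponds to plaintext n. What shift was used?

1

The most frequent ciphertext letter is o (appears 6 times).
o is position 14; n is position 13.
Shift = 1.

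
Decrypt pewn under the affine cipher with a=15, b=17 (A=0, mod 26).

mnjy

The inverse of 15 mod 26 is 7, since 15·7=105≡1. Apply D(y)=7·(y−17) mod 26:
p(15): 7·(15−17)=-14≡12 → m
e(4): 7·(4−17)=-91≡13 → n
w(22): 7·(22−17)=35≡9 → j
n(13): 7·(13−17)=-28≡24 → y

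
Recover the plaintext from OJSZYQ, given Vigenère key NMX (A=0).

Repeat the key across the ciphertext: NMXNMX
O(14)−N(13): 1 → B
J(9)−M(12): -3≡23 → X
S(18)−X(23): -5≡21 → V
Z(25)−N(13): 12 → M
Y(24)−M(12): 12 → M
Q(16)−X(23): -7≡19 → T

BXVMMT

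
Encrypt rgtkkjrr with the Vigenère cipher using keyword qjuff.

Repeat the key across the message: qjuffqju
r(17)+q(16): 33≡7 → h
g(6)+j(9): 15 → p
t(19)+u(20): 39≡13 → n
k(10)+f(5): 15 → p
k(10)+f(5): 15 → p
j(9)+q(16): 25 → z
r(17)+j(9): 26≡0 → a
r(17)+u(20): 37≡11 → l

hpnppzal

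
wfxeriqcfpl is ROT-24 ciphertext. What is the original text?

w(22): 22−24=-2≡24 → y
f(5): 5−24=-19≡7 → h
x(23): 23−24=-1≡25 → z
e(4): 4−24=-20≡6 → g
r(17): 17−24=-7≡19 → t
i(8): 8−24=-16≡10 → k
q(16): 16−24=-8≡18 → s
c(2): 2−24=-22≡4 → e
f(5): 5−24=-19≡7 → h
p(15): 15−24=-9≡17 → r
l(11): 11−24=-13≡13 → n

yhzgtksehrn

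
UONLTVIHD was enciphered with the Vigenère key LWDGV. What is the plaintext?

JSKFYKMEX

Repeat the key across the ciphertext: LWDGVLWDG
U(20)−L(11): 9 → J
O(14)−W(22): -8≡18 → S
N(13)−D(3): 10 → K
L(11)−G(6): 5 → F
T(19)−V(21): -2≡24 → Y
V(21)−L(11): 10 → K
I(8)−W(22): -14≡12 → M
H(7)−D(3): 4 → E
D(3)−G(6): -3≡23 → X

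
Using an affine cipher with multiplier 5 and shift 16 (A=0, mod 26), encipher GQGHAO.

USUZQI

G(6): 5·6+16=46≡20 → U
Q(16): 5·16+16=96≡18 → S
G(6): 5·6+16=46≡20 → U
H(7): 5·7+16=51≡25 → Z
A(0): 5·0+16=16 → Q
O(14): 5·14+16=86≡8 → I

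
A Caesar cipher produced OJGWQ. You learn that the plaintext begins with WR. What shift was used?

18

From the crib: O(14)−W(22)=-8≡18, so the shift is 18.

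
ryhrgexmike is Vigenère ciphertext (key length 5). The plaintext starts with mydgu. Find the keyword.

Subtract each crib letter from the matching ciphertext letter (mod 26):
r(17)−m(12)=5 → f
y(24)−y(24)=0 → a
h(7)−d(3)=4 → e
r(17)−g(6)=11 → l
g(6)−u(20)=-14≡12 → m

faelm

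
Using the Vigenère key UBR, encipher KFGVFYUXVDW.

EGXPGPOYMXX

Repeat the key across the message: UBRUBRUBRUB
K(10)+U(20): 30≡4 → E
F(5)+B(1): 6 → G
G(6)+R(17): 23 → X
V(21)+U(20): 41≡15 → P
F(5)+B(1): 6 → G
Y(24)+R(17): 41≡15 → P
U(20)+U(20): 40≡14 → O
X(23)+B(1): 24 → Y
V(21)+R(17): 38≡12 → M
D(3)+U(20): 23 → X
W(22)+B(1): 23 → X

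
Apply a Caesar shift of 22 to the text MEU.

M(12): 12+22=34≡8 → I
E(4): 4+22=26≡0 → A
U(20): 20+22=42≡16 → Q

IAQ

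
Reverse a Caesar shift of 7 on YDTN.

Y(24): 24−7=17 → R
D(3): 3−7=-4≡22 → W
T(19): 19−7=12 → M
N(13): 13−7=6 → G

RWMG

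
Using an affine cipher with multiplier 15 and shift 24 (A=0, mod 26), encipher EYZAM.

E(4): 15·4+24=84≡6 → G
Y(24): 15·24+24=384≡20 → U
Z(25): 15·25+24=399≡9 → J
A(0): 15·0+24=24 → Y
M(12): 15·12+24=204≡22 → W

GUJYW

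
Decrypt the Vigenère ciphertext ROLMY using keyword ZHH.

Repeat the key across the ciphertext: ZHHZH
R(17)−Z(25): -8≡18 → S
O(14)−H(7): 7 → H
L(11)−H(7): 4 → E
M(12)−Z(25): -13≡13 → N
Y(24)−H(7): 17 → R

SHENR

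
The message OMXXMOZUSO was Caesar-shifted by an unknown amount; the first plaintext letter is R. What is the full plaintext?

From the crib: O(14)−R(17)=-3≡23, so the shift is 23.
Subtract 23 from each ciphertext letter:
O(14): 14−23=-9≡17 → R
M(12): 12−23=-11≡15 → P
X(23): 23−23=0 → A
X(23): 23−23=0 → A
M(12): 12−23=-11≡15 → P
O(14): 14−23=-9≡17 → R
Z(25): 25−23=2 → C
U(20): 20−23=-3≡23 → X
S(18): 18−23=-5≡21 → V
O(14): 14−23=-9≡17 → R

RPAAPRCXVR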